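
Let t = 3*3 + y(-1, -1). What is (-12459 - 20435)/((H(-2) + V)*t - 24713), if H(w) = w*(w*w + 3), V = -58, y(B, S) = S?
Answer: 32894/25289 ≈ 1.3007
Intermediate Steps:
H(w) = w*(3 + w²) (H(w) = w*(w² + 3) = w*(3 + w²))
t = 8 (t = 3*3 - 1 = 9 - 1 = 8)
(-12459 - 20435)/((H(-2) + V)*t - 24713) = (-12459 - 20435)/((-2*(3 + (-2)²) - 58)*8 - 24713) = -32894/((-2*(3 + 4) - 58)*8 - 24713) = -32894/((-2*7 - 58)*8 - 24713) = -32894/((-14 - 58)*8 - 24713) = -32894/(-72*8 - 24713) = -32894/(-576 - 24713) = -32894/(-25289) = -32894*(-1/25289) = 32894/25289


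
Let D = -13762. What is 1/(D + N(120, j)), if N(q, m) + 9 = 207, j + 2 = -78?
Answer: -1/13564 ≈ -7.3725e-5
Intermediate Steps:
j = -80 (j = -2 - 78 = -80)
N(q, m) = 198 (N(q, m) = -9 + 207 = 198)
1/(D + N(120, j)) = 1/(-13762 + 198) = 1/(-13564) = -1/13564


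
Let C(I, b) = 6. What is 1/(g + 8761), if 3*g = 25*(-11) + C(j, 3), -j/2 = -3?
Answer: 3/26014 ≈ 0.00011532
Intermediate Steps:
j = 6 (j = -2*(-3) = 6)
g = -269/3 (g = (25*(-11) + 6)/3 = (-275 + 6)/3 = (1/3)*(-269) = -269/3 ≈ -89.667)
1/(g + 8761) = 1/(-269/3 + 8761) = 1/(26014/3) = 3/26014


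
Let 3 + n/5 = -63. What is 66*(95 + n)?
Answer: -15510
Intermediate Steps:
n = -330 (n = -15 + 5*(-63) = -15 - 315 = -330)
66*(95 + n) = 66*(95 - 330) = 66*(-235) = -15510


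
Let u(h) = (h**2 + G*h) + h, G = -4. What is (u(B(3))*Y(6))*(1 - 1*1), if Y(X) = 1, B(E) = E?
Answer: 0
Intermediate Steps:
u(h) = h**2 - 3*h (u(h) = (h**2 - 4*h) + h = h**2 - 3*h)
(u(B(3))*Y(6))*(1 - 1*1) = ((3*(-3 + 3))*1)*(1 - 1*1) = ((3*0)*1)*(1 - 1) = (0*1)*0 = 0*0 = 0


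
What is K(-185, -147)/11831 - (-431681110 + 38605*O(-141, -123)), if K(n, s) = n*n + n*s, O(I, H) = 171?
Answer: 5029117459725/11831 ≈ 4.2508e+8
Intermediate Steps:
K(n, s) = n² + n*s
K(-185, -147)/11831 - (-431681110 + 38605*O(-141, -123)) = -185*(-185 - 147)/11831 - 38605/(1/(-11182 + 171)) = -185*(-332)*(1/11831) - 38605/(1/(-11011)) = 61420*(1/11831) - 38605/(-1/11011) = 61420/11831 - 38605*(-11011) = 61420/11831 + 425079655 = 5029117459725/11831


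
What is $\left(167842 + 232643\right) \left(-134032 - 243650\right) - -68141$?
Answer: $-151255907629$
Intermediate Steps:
$\left(167842 + 232643\right) \left(-134032 - 243650\right) - -68141 = 400485 \left(-377682\right) + 68141 = -151255975770 + 68141 = -151255907629$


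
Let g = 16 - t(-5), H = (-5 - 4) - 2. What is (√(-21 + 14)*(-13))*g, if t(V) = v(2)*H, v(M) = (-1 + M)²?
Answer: -351*I*√7 ≈ -928.66*I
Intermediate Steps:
H = -11 (H = -9 - 2 = -11)
t(V) = -11 (t(V) = (-1 + 2)²*(-11) = 1²*(-11) = 1*(-11) = -11)
g = 27 (g = 16 - 1*(-11) = 16 + 11 = 27)
(√(-21 + 14)*(-13))*g = (√(-21 + 14)*(-13))*27 = (√(-7)*(-13))*27 = ((I*√7)*(-13))*27 = -13*I*√7*27 = -351*I*√7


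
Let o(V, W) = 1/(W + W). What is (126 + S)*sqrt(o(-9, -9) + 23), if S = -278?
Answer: -76*sqrt(826)/3 ≈ -728.09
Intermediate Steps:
o(V, W) = 1/(2*W)
(126 + S)*sqrt(o(-9, -9) + 23) = (126 - 278)*sqrt((1/2)/(-9) + 23) = -152*sqrt((1/2)*(-1/9) + 23) = -152*sqrt(-1/18 + 23) = -76*sqrt(826)/3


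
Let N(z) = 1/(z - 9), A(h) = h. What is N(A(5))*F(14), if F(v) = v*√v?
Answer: -7*√14/2 ≈ -13.096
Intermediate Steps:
N(z) = 1/(-9 + z)
F(v) = v^(3/2)
N(A(5))*F(14) = 14^(3/2)/(-9 + 5) = (14*√14)/(-4) = -7*√14/2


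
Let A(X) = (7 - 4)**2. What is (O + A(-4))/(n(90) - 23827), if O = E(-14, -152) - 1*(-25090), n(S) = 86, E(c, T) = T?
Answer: -24947/23741 ≈ -1.0508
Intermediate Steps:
A(X) = 9 (A(X) = 3**2 = 9)
O = 24938 (O = -152 - 1*(-25090) = -152 + 25090 = 24938)
(O + A(-4))/(n(90) - 23827) = (24938 + 9)/(86 - 23827) = 24947/(-23741) = 24947*(-1/23741) = -24947/23741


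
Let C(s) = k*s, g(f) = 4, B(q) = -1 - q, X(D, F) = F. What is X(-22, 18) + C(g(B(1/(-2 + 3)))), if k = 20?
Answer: 98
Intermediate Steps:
C(s) = 20*s
X(-22, 18) + C(g(B(1/(-2 + 3)))) = 18 + 20*4 = 18 + 80 = 98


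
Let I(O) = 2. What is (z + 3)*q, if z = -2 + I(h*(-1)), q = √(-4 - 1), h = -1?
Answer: 3*I*√5 ≈ 6.7082*I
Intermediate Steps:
q = I*√5 (q = √(-5) = I*√5 ≈ 2.2361*I)
z = 0 (z = -2 + 2 = 0)
(z + 3)*q = (0 + 3)*(I*√5) = 3*(I*√5) = 3*I*√5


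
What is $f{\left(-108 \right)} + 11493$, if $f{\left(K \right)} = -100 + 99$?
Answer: $11492$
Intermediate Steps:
$f{\left(K \right)} = -1$
$f{\left(-108 \right)} + 11493 = -1 + 11493 = 11492$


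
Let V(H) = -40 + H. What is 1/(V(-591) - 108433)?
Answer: -1/109064 ≈ -9.1689e-6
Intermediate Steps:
1/(V(-591) - 108433) = 1/((-40 - 591) - 108433) = 1/(-631 - 108433) = 1/(-109064) = -1/109064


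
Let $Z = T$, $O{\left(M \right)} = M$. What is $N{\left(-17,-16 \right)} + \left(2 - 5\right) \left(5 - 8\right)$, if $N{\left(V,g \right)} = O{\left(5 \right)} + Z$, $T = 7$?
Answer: $21$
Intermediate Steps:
$Z = 7$
$N{\left(V,g \right)} = 12$ ($N{\left(V,g \right)} = 5 + 7 = 12$)
$N{\left(-17,-16 \right)} + \left(2 - 5\right) \left(5 - 8\right) = 12 + \left(2 - 5\right) \left(5 - 8\right) = 12 + \left(2 - 5\right) \left(-3\right) = 12 - -9 = 12 + 9 = 21$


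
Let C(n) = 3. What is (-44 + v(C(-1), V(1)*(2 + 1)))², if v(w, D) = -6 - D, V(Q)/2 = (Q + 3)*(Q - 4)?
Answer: 484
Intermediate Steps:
V(Q) = 2*(-4 + Q)*(3 + Q) (V(Q) = 2*((Q + 3)*(Q - 4)) = 2*((3 + Q)*(-4 + Q)) = 2*((-4 + Q)*(3 + Q)) = 2*(-4 + Q)*(3 + Q))
(-44 + v(C(-1), V(1)*(2 + 1)))² = (-44 + (-6 - (-24 - 2*1 + 2*1²)*(2 + 1)))² = (-44 + (-6 - (-24 - 2 + 2*1)*3))² = (-44 + (-6 - (-24 - 2 + 2)*3))² = (-44 + (-6 - (-24)*3))² = (-44 + (-6 - 1*(-72)))² = (-44 + (-6 + 72))² = (-44 + 66)² = 22² = 484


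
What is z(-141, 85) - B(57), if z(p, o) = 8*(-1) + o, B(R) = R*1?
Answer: 20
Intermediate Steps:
B(R) = R
z(p, o) = -8 + o
z(-141, 85) - B(57) = (-8 + 85) - 1*57 = 77 - 57 = 20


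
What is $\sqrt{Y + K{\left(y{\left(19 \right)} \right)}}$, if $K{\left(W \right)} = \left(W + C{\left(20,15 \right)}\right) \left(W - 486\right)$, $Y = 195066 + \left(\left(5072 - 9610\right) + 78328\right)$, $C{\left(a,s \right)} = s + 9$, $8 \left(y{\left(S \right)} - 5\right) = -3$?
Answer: $\frac{\sqrt{16324905}}{8} \approx 505.05$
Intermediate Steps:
$y{\left(S \right)} = \frac{37}{8}$ ($y{\left(S \right)} = 5 + \frac{1}{8} \left(-3\right) = 5 - \frac{3}{8} = \frac{37}{8}$)
$C{\left(a,s \right)} = 9 + s$
$Y = 268856$ ($Y = 195066 + \left(-4538 + 78328\right) = 195066 + 73790 = 268856$)
$K{\left(W \right)} = \left(-486 + W\right) \left(24 + W\right)$ ($K{\left(W \right)} = \left(W + \left(9 + 15\right)\right) \left(W - 486\right) = \left(W + 24\right) \left(-486 + W\right) = \left(24 + W\right) \left(-486 + W\right) = \left(-486 + W\right) \left(24 + W\right)$)
$\sqrt{Y + K{\left(y{\left(19 \right)} \right)}} = \sqrt{268856 - \left(\frac{55203}{4} - \frac{1369}{64}\right)} = \sqrt{268856 - \frac{881879}{64}} = \sqrt{\frac{16324905}{64}} = \frac{\sqrt{16324905}}{8}$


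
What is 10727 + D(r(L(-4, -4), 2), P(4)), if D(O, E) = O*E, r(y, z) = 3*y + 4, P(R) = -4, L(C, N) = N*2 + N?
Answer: 10855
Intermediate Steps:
L(C, N) = 3*N (L(C, N) = 2*N + N = 3*N)
r(y, z) = 4 + 3*y
D(O, E) = E*O
10727 + D(r(L(-4, -4), 2), P(4)) = 10727 - 4*(4 + 3*(3*(-4))) = 10727 - 4*(4 + 3*(-12)) = 10727 - 4*(4 - 36) = 10727 - 4*(-32) = 10727 + 128 = 10855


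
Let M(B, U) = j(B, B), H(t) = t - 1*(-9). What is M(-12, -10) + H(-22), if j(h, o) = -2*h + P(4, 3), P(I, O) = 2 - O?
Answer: 10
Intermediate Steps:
j(h, o) = -1 - 2*h (j(h, o) = -2*h + (2 - 1*3) = -2*h + (2 - 3) = -2*h - 1 = -1 - 2*h)
H(t) = 9 + t (H(t) = t + 9 = 9 + t)
M(B, U) = -1 - 2*B
M(-12, -10) + H(-22) = (-1 - 2*(-12)) + (9 - 22) = (-1 + 24) - 13 = 23 - 13 = 10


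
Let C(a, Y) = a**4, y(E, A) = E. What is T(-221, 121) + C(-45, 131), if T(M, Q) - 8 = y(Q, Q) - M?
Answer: 4100975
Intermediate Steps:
T(M, Q) = 8 + Q - M (T(M, Q) = 8 + (Q - M) = 8 + Q - M)
T(-221, 121) + C(-45, 131) = (8 + 121 - 1*(-221)) + (-45)**4 = (8 + 121 + 221) + 4100625 = 350 + 4100625 = 4100975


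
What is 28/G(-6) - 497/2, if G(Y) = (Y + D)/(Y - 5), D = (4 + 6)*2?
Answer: -541/2 ≈ -270.50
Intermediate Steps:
D = 20 (D = 10*2 = 20)
G(Y) = (20 + Y)/(-5 + Y) (G(Y) = (Y + 20)/(Y - 5) = (20 + Y)/(-5 + Y))
28/G(-6) - 497/2 = 28/(((20 - 6)/(-5 - 6))) - 497/2 = 28/((14/(-11))) - 497*½ = 28/((-1/11*14)) - 497/2 = 28/(-14/11) - 497/2 = 28*(-11/14) - 497/2 = -22 - 497/2 = -541/2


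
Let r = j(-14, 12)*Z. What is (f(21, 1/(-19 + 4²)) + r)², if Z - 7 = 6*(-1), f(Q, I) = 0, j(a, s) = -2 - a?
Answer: 144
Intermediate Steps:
Z = 1 (Z = 7 + 6*(-1) = 7 - 6 = 1)
r = 12 (r = (-2 - 1*(-14))*1 = (-2 + 14)*1 = 12*1 = 12)
(f(21, 1/(-19 + 4²)) + r)² = (0 + 12)² = 12² = 144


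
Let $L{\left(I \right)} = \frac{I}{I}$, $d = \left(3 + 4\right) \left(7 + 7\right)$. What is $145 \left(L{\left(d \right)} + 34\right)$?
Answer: $5075$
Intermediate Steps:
$d = 98$ ($d = 7 \cdot 14 = 98$)
$L{\left(I \right)} = 1$
$145 \left(L{\left(d \right)} + 34\right) = 145 \left(1 + 34\right) = 145 \cdot 35 = 5075$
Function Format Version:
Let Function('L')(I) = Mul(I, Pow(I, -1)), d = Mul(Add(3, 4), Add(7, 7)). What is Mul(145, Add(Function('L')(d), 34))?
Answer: 5075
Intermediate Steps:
d = 98 (d = Mul(7, 14) = 98)
Function('L')(I) = 1
Mul(145, Add(Function('L')(d), 34)) = Mul(145, Add(1, 34)) = Mul(145, 35) = 5075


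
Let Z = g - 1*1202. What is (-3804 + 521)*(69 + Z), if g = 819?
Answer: 1030862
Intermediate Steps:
Z = -383 (Z = 819 - 1*1202 = 819 - 1202 = -383)
(-3804 + 521)*(69 + Z) = (-3804 + 521)*(69 - 383) = -3283*(-314) = 1030862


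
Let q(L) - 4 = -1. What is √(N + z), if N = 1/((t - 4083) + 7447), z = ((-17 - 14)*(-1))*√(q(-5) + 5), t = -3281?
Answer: √(83 + 427118*√2)/83 ≈ 9.3645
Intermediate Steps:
q(L) = 3 (q(L) = 4 - 1 = 3)
z = 62*√2 (z = ((-17 - 14)*(-1))*√(3 + 5) = (-31*(-1))*√8 = 31*(2*√2) = 62*√2 ≈ 87.681)
N = 1/83 (N = 1/((-3281 - 4083) + 7447) = 1/(-7364 + 7447) = 1/83 ≈ 0.012048)
√(N + z) = √(1/83 + 62*√2)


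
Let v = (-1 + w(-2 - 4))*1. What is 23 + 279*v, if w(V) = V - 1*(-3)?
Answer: -1093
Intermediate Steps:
w(V) = 3 + V (w(V) = V + 3 = 3 + V)
v = -4 (v = (-1 + (3 + (-2 - 4)))*1 = (-1 + (3 - 6))*1 = (-1 - 3)*1 = -4*1 = -4)
23 + 279*v = 23 + 279*(-4) = 23 - 1116 = -1093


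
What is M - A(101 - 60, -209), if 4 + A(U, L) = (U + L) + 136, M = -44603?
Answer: -44567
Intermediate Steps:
A(U, L) = 132 + L + U (A(U, L) = -4 + ((U + L) + 136) = -4 + ((L + U) + 136) = -4 + (136 + L + U) = 132 + L + U)
M - A(101 - 60, -209) = -44603 - (132 - 209 + (101 - 60)) = -44603 - (132 - 209 + 41) = -44603 - 1*(-36) = -44603 + 36 = -44567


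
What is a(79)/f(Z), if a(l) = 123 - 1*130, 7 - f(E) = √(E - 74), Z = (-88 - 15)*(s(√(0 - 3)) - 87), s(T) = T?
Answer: -7/(7 - √(8887 - 103*I*√3)) ≈ 0.080196 + 0.00086942*I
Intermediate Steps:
Z = 8961 - 103*I*√3 (Z = (-88 - 15)*(√(0 - 3) - 87) = -103*(√(-3) - 87) = -103*(I*√3 - 87) = -103*(-87 + I*√3) = 8961 - 103*I*√3 ≈ 8961.0 - 178.4*I)
f(E) = 7 - √(-74 + E) (f(E) = 7 - √(E - 74) = 7 - √(-74 + E))
a(l) = -7 (a(l) = 123 - 130 = -7)
a(79)/f(Z) = -7/(7 - √(-74 + (8961 - 103*I*√3))) = -7/(7 - √(8887 - 103*I*√3))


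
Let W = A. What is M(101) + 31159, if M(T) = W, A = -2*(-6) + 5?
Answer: 31176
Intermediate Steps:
A = 17 (A = 12 + 5 = 17)
W = 17
M(T) = 17
M(101) + 31159 = 17 + 31159 = 31176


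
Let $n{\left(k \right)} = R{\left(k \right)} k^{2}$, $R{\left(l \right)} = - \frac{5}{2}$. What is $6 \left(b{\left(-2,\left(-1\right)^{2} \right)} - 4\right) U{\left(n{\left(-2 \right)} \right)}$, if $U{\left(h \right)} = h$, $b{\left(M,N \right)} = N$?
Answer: $180$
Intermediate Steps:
$R{\left(l \right)} = - \frac{5}{2}$ ($R{\left(l \right)} = \left(-5\right) \frac{1}{2} = - \frac{5}{2}$)
$n{\left(k \right)} = - \frac{5 k^{2}}{2}$
$6 \left(b{\left(-2,\left(-1\right)^{2} \right)} - 4\right) U{\left(n{\left(-2 \right)} \right)} = 6 \left(\left(-1\right)^{2} - 4\right) \left(- \frac{5 \left(-2\right)^{2}}{2}\right) = 6 \left(1 - 4\right) \left(\left(- \frac{5}{2}\right) 4\right) = 6 \left(-3\right) \left(-10\right) = \left(-18\right) \left(-10\right) = 180$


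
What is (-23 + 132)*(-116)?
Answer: -12644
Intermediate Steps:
(-23 + 132)*(-116) = 109*(-116) = -12644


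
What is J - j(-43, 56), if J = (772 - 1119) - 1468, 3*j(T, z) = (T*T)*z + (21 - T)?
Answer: -36351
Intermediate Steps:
j(T, z) = 7 - T/3 + z*T²/3 (j(T, z) = ((T*T)*z + (21 - T))/3 = (T²*z + (21 - T))/3 = (z*T² + (21 - T))/3 = (21 - T + z*T²)/3 = 7 - T/3 + z*T²/3)
J = -1815 (J = -347 - 1468 = -1815)
J - j(-43, 56) = -1815 - (7 - ⅓*(-43) + (⅓)*56*(-43)²) = -1815 - (7 + 43/3 + (⅓)*56*1849) = -1815 - (7 + 43/3 + 103544/3) = -1815 - 1*34536 = -1815 - 34536 = -36351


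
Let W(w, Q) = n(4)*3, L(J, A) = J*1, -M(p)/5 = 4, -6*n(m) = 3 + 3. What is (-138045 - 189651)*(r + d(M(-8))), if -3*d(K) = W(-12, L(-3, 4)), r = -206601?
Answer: 67701993600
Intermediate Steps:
n(m) = -1 (n(m) = -(3 + 3)/6 = -1/6*6 = -1)
M(p) = -20 (M(p) = -5*4 = -20)
L(J, A) = J
W(w, Q) = -3 (W(w, Q) = -1*3 = -3)
d(K) = 1 (d(K) = -1/3*(-3) = 1)
(-138045 - 189651)*(r + d(M(-8))) = (-138045 - 189651)*(-206601 + 1) = -327696*(-206600) = 67701993600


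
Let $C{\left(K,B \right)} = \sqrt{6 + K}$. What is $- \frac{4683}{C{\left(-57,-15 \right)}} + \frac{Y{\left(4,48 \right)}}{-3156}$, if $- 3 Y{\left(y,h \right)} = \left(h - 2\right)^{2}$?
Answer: $\frac{529}{2367} + \frac{1561 i \sqrt{51}}{17} \approx 0.22349 + 655.75 i$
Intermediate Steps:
$Y{\left(y,h \right)} = - \frac{\left(-2 + h\right)^{2}}{3}$ ($Y{\left(y,h \right)} = - \frac{\left(h - 2\right)^{2}}{3} = - \frac{\left(-2 + h\right)^{2}}{3}$)
$- \frac{4683}{C{\left(-57,-15 \right)}} + \frac{Y{\left(4,48 \right)}}{-3156} = - \frac{4683}{\sqrt{6 - 57}} + \frac{\left(- \frac{1}{3}\right) \left(-2 + 48\right)^{2}}{-3156} = - \frac{4683}{\sqrt{-51}} + - \frac{46^{2}}{3} \left(- \frac{1}{3156}\right) = - \frac{4683}{i \sqrt{51}} + \left(- \frac{1}{3}\right) 2116 \left(- \frac{1}{3156}\right) = - 4683 \left(- \frac{i \sqrt{51}}{51}\right) - - \frac{529}{2367} = \frac{1561 i \sqrt{51}}{17} + \frac{529}{2367} = \frac{529}{2367} + \frac{1561 i \sqrt{51}}{17}$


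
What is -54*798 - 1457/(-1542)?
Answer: -66446407/1542 ≈ -43091.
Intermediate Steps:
-54*798 - 1457/(-1542) = -43092 - 1457*(-1/1542) = -43092 + 1457/1542 = -66446407/1542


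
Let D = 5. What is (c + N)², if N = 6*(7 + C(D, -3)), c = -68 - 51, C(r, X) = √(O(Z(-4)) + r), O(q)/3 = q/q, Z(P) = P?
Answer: 6217 - 1848*√2 ≈ 3603.5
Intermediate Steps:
O(q) = 3 (O(q) = 3*(q/q) = 3*1 = 3)
C(r, X) = √(3 + r)
c = -119
N = 42 + 12*√2 (N = 6*(7 + √(3 + 5)) = 6*(7 + √8) = 6*(7 + 2*√2) = 42 + 12*√2 ≈ 58.971)
(c + N)² = (-119 + (42 + 12*√2))² = (-77 + 12*√2)²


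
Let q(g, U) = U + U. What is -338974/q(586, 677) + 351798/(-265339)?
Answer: -45209678339/179634503 ≈ -251.68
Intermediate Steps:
q(g, U) = 2*U
-338974/q(586, 677) + 351798/(-265339) = -338974/(2*677) + 351798/(-265339) = -338974/1354 + 351798*(-1/265339) = -338974*1/1354 - 351798/265339 = -169487/677 - 351798/265339 = -45209678339/179634503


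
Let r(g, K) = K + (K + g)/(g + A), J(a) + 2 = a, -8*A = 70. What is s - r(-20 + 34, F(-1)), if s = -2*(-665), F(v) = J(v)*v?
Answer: 27799/21 ≈ 1323.8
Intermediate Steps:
A = -35/4 (A = -1/8*70 = -35/4 ≈ -8.7500)
J(a) = -2 + a
F(v) = v*(-2 + v) (F(v) = (-2 + v)*v = v*(-2 + v))
s = 1330
r(g, K) = K + (K + g)/(-35/4 + g) (r(g, K) = K + (K + g)/(g - 35/4) = K + (K + g)/(-35/4 + g))
s - r(-20 + 34, F(-1)) = 1330 - (-(-31)*(-2 - 1) + 4*(-20 + 34) + 4*(-(-2 - 1))*(-20 + 34))/(-35 + 4*(-20 + 34)) = 1330 - (-(-31)*(-3) + 4*14 + 4*(-1*(-3))*14)/(-35 + 4*14) = 1330 - (-31*3 + 56 + 4*3*14)/(-35 + 56) = 1330 - (-93 + 56 + 168)/21 = 1330 - 131/21 = 27799/21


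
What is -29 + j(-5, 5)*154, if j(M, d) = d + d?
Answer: 1511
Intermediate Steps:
j(M, d) = 2*d
-29 + j(-5, 5)*154 = -29 + (2*5)*154 = -29 + 10*154 = -29 + 1540 = 1511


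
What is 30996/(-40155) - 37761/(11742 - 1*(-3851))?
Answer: -666537861/208712305 ≈ -3.1936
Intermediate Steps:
30996/(-40155) - 37761/(11742 - 1*(-3851)) = 30996*(-1/40155) - 37761/(11742 + 3851) = -10332/13385 - 37761/15593 = -666537861/208712305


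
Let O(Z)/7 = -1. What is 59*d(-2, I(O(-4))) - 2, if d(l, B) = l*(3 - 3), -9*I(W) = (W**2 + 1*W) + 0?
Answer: -2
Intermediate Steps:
O(Z) = -7 (O(Z) = 7*(-1) = -7)
I(W) = -W/9 - W**2/9 (I(W) = -((W**2 + 1*W) + 0)/9 = -((W**2 + W) + 0)/9 = -((W + W**2) + 0)/9 = -(W + W**2)/9 = -W/9 - W**2/9)
d(l, B) = 0 (d(l, B) = l*0 = 0)
59*d(-2, I(O(-4))) - 2 = 59*0 - 2 = 0 - 2 = -2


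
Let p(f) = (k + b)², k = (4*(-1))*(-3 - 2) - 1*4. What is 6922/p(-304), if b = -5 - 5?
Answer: 3461/18 ≈ 192.28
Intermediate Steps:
k = 16 (k = -4*(-5) - 4 = 20 - 4 = 16)
b = -10
p(f) = 36 (p(f) = (16 - 10)² = 6² = 36)
6922/p(-304) = 6922/36 = 6922*(1/36) = 3461/18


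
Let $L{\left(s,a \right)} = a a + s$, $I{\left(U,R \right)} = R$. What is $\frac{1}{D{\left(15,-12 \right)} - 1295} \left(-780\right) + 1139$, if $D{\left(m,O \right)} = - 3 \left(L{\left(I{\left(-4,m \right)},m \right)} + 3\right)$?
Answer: $\frac{576529}{506} \approx 1139.4$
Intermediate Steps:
$L{\left(s,a \right)} = s + a^{2}$ ($L{\left(s,a \right)} = a^{2} + s = s + a^{2}$)
$D{\left(m,O \right)} = -9 - 3 m - 3 m^{2}$ ($D{\left(m,O \right)} = - 3 \left(\left(m + m^{2}\right) + 3\right) = - 3 \left(3 + m + m^{2}\right) = -9 - 3 m - 3 m^{2}$)
$\frac{1}{D{\left(15,-12 \right)} - 1295} \left(-780\right) + 1139 = \frac{1}{\left(-9 - 45 - 3 \cdot 15^{2}\right) - 1295} \left(-780\right) + 1139 = \frac{1}{\left(-9 - 45 - 675\right) - 1295} \left(-780\right) + 1139 = \frac{1}{-729 - 1295} \left(-780\right) + 1139 = \frac{1}{-2024} \left(-780\right) + 1139 = \left(- \frac{1}{2024}\right) \left(-780\right) + 1139 = \frac{195}{506} + 1139 = \frac{576529}{506}$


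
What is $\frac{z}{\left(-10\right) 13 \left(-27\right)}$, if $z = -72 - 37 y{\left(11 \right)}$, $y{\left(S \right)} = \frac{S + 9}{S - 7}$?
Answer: $- \frac{257}{3510} \approx -0.073219$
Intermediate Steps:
$y{\left(S \right)} = \frac{9 + S}{-7 + S}$
$z = -257$ ($z = -72 - 37 \frac{9 + 11}{-7 + 11} = -72 - 37 \cdot \frac{1}{4} \cdot 20 = -72 - 185 = -257$)
$\frac{z}{\left(-10\right) 13 \left(-27\right)} = - \frac{257}{\left(-10\right) 13 \left(-27\right)} = - \frac{257}{\left(-130\right) \left(-27\right)} = - \frac{257}{3510}$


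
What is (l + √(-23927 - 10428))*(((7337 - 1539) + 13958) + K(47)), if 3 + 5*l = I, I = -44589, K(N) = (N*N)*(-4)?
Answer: -97388928 + 10920*I*√34355 ≈ -9.7389e+7 + 2.024e+6*I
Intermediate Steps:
K(N) = -4*N² (K(N) = N²*(-4) = -4*N²)
l = -44592/5 (l = -⅗ + (⅕)*(-44589) = -⅗ - 44589/5 = -44592/5 ≈ -8918.4)
(l + √(-23927 - 10428))*(((7337 - 1539) + 13958) + K(47)) = (-44592/5 + √(-23927 - 10428))*(((7337 - 1539) + 13958) - 4*47²) = (-44592/5 + √(-34355))*((5798 + 13958) - 4*2209) = (-44592/5 + I*√34355)*(19756 - 8836) = (-44592/5 + I*√34355)*10920 = -97388928 + 10920*I*√34355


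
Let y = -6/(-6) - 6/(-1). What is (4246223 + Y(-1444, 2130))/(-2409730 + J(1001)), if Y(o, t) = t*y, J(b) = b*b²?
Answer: 4261133/1000593271 ≈ 0.0042586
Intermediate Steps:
J(b) = b³
y = 7 (y = -6*(-⅙) - 6*(-1) = 1 + 6 = 7)
Y(o, t) = 7*t (Y(o, t) = t*7 = 7*t)
(4246223 + Y(-1444, 2130))/(-2409730 + J(1001)) = (4246223 + 7*2130)/(-2409730 + 1001³) = (4246223 + 14910)/(-2409730 + 1003003001) = 4261133/1000593271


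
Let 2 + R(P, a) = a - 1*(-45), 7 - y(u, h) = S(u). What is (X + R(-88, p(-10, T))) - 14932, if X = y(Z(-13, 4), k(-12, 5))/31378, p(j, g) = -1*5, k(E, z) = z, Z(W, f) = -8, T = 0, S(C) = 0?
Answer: -467343925/31378 ≈ -14894.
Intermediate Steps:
y(u, h) = 7 (y(u, h) = 7 - 1*0 = 7 + 0 = 7)
p(j, g) = -5
X = 7/31378 ≈ 0.00022309
R(P, a) = 43 + a (R(P, a) = -2 + (a - 1*(-45)) = -2 + (a + 45) = -2 + (45 + a) = 43 + a)
(X + R(-88, p(-10, T))) - 14932 = (7/31378 + (43 - 5)) - 14932 = (7/31378 + 38) - 14932 = 1192371/31378 - 14932 = -467343925/31378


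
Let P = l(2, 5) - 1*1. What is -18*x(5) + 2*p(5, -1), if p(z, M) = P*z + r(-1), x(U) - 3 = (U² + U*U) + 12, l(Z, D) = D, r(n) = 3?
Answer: -1124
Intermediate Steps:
x(U) = 15 + 2*U² (x(U) = 3 + ((U² + U*U) + 12) = 3 + ((U² + U²) + 12) = 3 + (2*U² + 12) = 3 + (12 + 2*U²) = 15 + 2*U²)
P = 4 (P = 5 - 1*1 = 5 - 1 = 4)
p(z, M) = 3 + 4*z (p(z, M) = 4*z + 3 = 3 + 4*z)
-18*x(5) + 2*p(5, -1) = -18*(15 + 2*5²) + 2*(3 + 4*5) = -18*(15 + 2*25) + 2*(3 + 20) = -18*(15 + 50) + 2*23 = -18*65 + 46 = -1170 + 46 = -1124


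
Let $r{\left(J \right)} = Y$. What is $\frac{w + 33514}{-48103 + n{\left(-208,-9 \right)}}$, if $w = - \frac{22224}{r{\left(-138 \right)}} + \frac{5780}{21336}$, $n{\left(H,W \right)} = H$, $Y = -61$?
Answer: $- \frac{11023215197}{15719143314} \approx -0.70126$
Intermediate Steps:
$r{\left(J \right)} = -61$
$w = \frac{118630961}{325374}$ ($w = - \frac{22224}{-61} + \frac{5780}{21336} = \left(-22224\right) \left(- \frac{1}{61}\right) + 5780 \cdot \frac{1}{21336} = \frac{22224}{61} + \frac{1445}{5334} = \frac{118630961}{325374} \approx 364.6$)
$\frac{w + 33514}{-48103 + n{\left(-208,-9 \right)}} = \frac{\frac{118630961}{325374} + 33514}{-48103 - 208} = \frac{11023215197}{325374 \left(-48311\right)} = \frac{11023215197}{325374} \left(- \frac{1}{48311}\right) = - \frac{11023215197}{15719143314}$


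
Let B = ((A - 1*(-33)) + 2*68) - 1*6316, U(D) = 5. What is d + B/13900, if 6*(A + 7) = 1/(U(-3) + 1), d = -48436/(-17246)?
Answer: 10208321911/4314949200 ≈ 2.3658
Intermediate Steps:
d = 24218/8623 (d = -48436*(-1/17246) = 24218/8623 ≈ 2.8085)
A = -251/36 (A = -7 + 1/(6*(5 + 1)) = -7 + (1/6)/6 = -7 + (1/6)*(1/6) = -7 + 1/36 = -251/36 ≈ -6.9722)
B = -221543/36 (B = ((-251/36 - 1*(-33)) + 2*68) - 1*6316 = ((-251/36 + 33) + 136) - 6316 = (937/36 + 136) - 6316 = 5833/36 - 6316 = -221543/36 ≈ -6154.0)
d + B/13900 = 24218/8623 - 221543/36/13900 = 24218/8623 - 221543/36*1/13900 = 24218/8623 - 221543/500400 = 10208321911/4314949200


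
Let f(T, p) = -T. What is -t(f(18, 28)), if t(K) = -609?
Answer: 609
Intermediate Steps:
-t(f(18, 28)) = -1*(-609) = 609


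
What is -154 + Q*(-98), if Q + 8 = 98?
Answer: -8974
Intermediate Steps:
Q = 90 (Q = -8 + 98 = 90)
-154 + Q*(-98) = -154 + 90*(-98) = -154 - 8820 = -8974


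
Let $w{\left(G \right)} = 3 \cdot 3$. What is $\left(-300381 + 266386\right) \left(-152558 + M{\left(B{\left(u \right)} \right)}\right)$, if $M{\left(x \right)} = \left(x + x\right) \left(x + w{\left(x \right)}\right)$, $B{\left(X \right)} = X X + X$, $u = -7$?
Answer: $5040574630$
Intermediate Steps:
$w{\left(G \right)} = 9$
$B{\left(X \right)} = X + X^{2}$ ($B{\left(X \right)} = X^{2} + X = X + X^{2}$)
$M{\left(x \right)} = 2 x \left(9 + x\right)$ ($M{\left(x \right)} = \left(x + x\right) \left(x + 9\right) = 2 x \left(9 + x\right)$)
$\left(-300381 + 266386\right) \left(-152558 + M{\left(B{\left(u \right)} \right)}\right) = \left(-300381 + 266386\right) \left(-152558 + 2 \left(- 7 \left(1 - 7\right)\right) \left(9 - 7 \left(1 - 7\right)\right)\right) = - 33995 \left(-152558 + 2 \left(\left(-7\right) \left(-6\right)\right) \left(9 - -42\right)\right) = - 33995 \left(-152558 + 2 \cdot 42 \left(9 + 42\right)\right) = - 33995 \left(-152558 + 2 \cdot 42 \cdot 51\right) = - 33995 \left(-152558 + 4284\right) = \left(-33995\right) \left(-148274\right) = 5040574630$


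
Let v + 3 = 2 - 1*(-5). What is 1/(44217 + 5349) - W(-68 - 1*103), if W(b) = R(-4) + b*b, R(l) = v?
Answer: -1449557669/49566 ≈ -29245.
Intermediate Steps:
v = 4 (v = -3 + (2 - 1*(-5)) = -3 + (2 + 5) = -3 + 7 = 4)
R(l) = 4
W(b) = 4 + b**2 (W(b) = 4 + b*b = 4 + b**2)
1/(44217 + 5349) - W(-68 - 1*103) = 1/(44217 + 5349) - (4 + (-68 - 1*103)**2) = 1/49566 - (4 + (-68 - 103)**2) = 1/49566 - (4 + (-171)**2) = 1/49566 - (4 + 29241) = 1/49566 - 1*29245 = 1/49566 - 29245 = -1449557669/49566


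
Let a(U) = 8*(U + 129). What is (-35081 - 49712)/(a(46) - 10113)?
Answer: 84793/8713 ≈ 9.7318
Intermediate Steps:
a(U) = 1032 + 8*U (a(U) = 8*(129 + U) = 1032 + 8*U)
(-35081 - 49712)/(a(46) - 10113) = (-35081 - 49712)/((1032 + 8*46) - 10113) = -84793/((1032 + 368) - 10113) = -84793/(1400 - 10113) = -84793/(-8713) = -84793*(-1/8713) = 84793/8713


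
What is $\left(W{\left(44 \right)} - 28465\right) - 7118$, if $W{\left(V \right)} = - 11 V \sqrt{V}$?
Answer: $-35583 - 968 \sqrt{11} \approx -38794.0$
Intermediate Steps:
$W{\left(V \right)} = - 11 V^{\frac{3}{2}}$
$\left(W{\left(44 \right)} - 28465\right) - 7118 = \left(- 11 \cdot 44^{\frac{3}{2}} - 28465\right) - 7118 = \left(- 11 \cdot 88 \sqrt{11} - 28465\right) - 7118 = \left(- 968 \sqrt{11} - 28465\right) - 7118 = \left(-28465 - 968 \sqrt{11}\right) - 7118 = -35583 - 968 \sqrt{11}$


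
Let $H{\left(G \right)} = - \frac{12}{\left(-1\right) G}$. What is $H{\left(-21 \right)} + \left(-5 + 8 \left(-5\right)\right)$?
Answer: $- \frac{319}{7} \approx -45.571$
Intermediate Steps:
$H{\left(G \right)} = \frac{12}{G}$ ($H{\left(G \right)} = - 12 \left(- \frac{1}{G}\right) = \frac{12}{G}$)
$H{\left(-21 \right)} + \left(-5 + 8 \left(-5\right)\right) = \frac{12}{-21} + \left(-5 + 8 \left(-5\right)\right) = 12 \left(- \frac{1}{21}\right) - 45 = - \frac{4}{7} - 45 = - \frac{319}{7}$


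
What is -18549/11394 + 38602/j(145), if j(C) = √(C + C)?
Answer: -687/422 + 19301*√290/145 ≈ 2265.2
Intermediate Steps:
j(C) = √2*√C (j(C) = √(2*C) = √2*√C)
-18549/11394 + 38602/j(145) = -18549/11394 + 38602/((√2*√145)) = -18549*1/11394 + 38602/(√290) = -687/422 + 38602*(√290/290) = -687/422 + 19301*√290/145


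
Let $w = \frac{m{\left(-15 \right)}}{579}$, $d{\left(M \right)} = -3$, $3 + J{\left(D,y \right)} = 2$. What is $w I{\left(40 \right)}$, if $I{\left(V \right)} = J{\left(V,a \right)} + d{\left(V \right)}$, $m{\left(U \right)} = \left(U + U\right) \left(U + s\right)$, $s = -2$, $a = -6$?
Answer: $- \frac{680}{193} \approx -3.5233$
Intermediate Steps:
$J{\left(D,y \right)} = -1$ ($J{\left(D,y \right)} = -3 + 2 = -1$)
$m{\left(U \right)} = 2 U \left(-2 + U\right)$ ($m{\left(U \right)} = \left(U + U\right) \left(U - 2\right) = 2 U \left(-2 + U\right)$)
$w = \frac{170}{193}$ ($w = \frac{2 \left(-15\right) \left(-2 - 15\right)}{579} = 2 \left(-15\right) \left(-17\right) \frac{1}{579} = 510 \cdot \frac{1}{579} = \frac{170}{193} \approx 0.88083$)
$I{\left(V \right)} = -4$ ($I{\left(V \right)} = -1 - 3 = -4$)
$w I{\left(40 \right)} = \frac{170}{193} \left(-4\right) = - \frac{680}{193}$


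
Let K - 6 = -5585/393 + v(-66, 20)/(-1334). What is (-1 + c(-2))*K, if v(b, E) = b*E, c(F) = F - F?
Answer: 1893029/262131 ≈ 7.2217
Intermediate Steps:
c(F) = 0
v(b, E) = E*b
K = -1893029/262131 (K = 6 + (-5585/393 + (20*(-66))/(-1334)) = 6 + (-5585*1/393 - 1320*(-1/1334)) = 6 + (-5585/393 + 660/667) = 6 - 3465815/262131 = -1893029/262131 ≈ -7.2217)
(-1 + c(-2))*K = (-1 + 0)*(-1893029/262131) = -1*(-1893029/262131) = 1893029/262131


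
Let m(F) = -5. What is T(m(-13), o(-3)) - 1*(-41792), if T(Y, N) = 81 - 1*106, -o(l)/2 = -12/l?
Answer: 41767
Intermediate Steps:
o(l) = 24/l (o(l) = -(-24)/l = 24/l)
T(Y, N) = -25 (T(Y, N) = 81 - 106 = -25)
T(m(-13), o(-3)) - 1*(-41792) = -25 - 1*(-41792) = -25 + 41792 = 41767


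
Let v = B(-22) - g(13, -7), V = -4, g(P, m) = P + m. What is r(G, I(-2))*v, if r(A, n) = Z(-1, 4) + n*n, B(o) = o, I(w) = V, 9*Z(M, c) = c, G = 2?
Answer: -4144/9 ≈ -460.44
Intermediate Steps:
Z(M, c) = c/9
I(w) = -4
v = -28 (v = -22 - (13 - 7) = -22 - 1*6 = -22 - 6 = -28)
r(A, n) = 4/9 + n² (r(A, n) = (⅑)*4 + n*n = 4/9 + n²)
r(G, I(-2))*v = (4/9 + (-4)²)*(-28) = (4/9 + 16)*(-28) = (148/9)*(-28) = -4144/9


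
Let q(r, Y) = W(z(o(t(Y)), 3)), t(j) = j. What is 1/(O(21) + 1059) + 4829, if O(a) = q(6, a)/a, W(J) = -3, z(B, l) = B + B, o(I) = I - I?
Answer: 35792555/7412 ≈ 4829.0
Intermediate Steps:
o(I) = 0
z(B, l) = 2*B
q(r, Y) = -3
O(a) = -3/a
1/(O(21) + 1059) + 4829 = 1/(-3/21 + 1059) + 4829 = 1/(-3*1/21 + 1059) + 4829 = 1/(-⅐ + 1059) + 4829 = 1/(7412/7) + 4829 = 7/7412 + 4829 = 35792555/7412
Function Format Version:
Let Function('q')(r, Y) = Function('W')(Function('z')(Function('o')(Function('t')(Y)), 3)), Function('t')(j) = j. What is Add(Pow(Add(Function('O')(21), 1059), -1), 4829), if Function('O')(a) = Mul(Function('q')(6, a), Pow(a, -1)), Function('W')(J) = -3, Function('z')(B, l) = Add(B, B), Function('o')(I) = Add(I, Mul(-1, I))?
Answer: Rational(35792555, 7412) ≈ 4829.0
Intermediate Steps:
Function('o')(I) = 0
Function('z')(B, l) = Mul(2, B)
Function('q')(r, Y) = -3
Function('O')(a) = Mul(-3, Pow(a, -1))
Add(Pow(Add(Function('O')(21), 1059), -1), 4829) = Add(Pow(Add(Mul(-3, Pow(21, -1)), 1059), -1), 4829) = Add(Pow(Add(Mul(-3, Rational(1, 21)), 1059), -1), 4829) = Add(Pow(Add(Rational(-1, 7), 1059), -1), 4829) = Add(Pow(Rational(7412, 7), -1), 4829) = Add(Rational(7, 7412), 4829) = Rational(35792555, 7412)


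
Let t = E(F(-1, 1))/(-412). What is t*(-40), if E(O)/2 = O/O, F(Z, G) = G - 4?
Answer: 20/103 ≈ 0.19417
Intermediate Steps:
F(Z, G) = -4 + G
E(O) = 2 (E(O) = 2*(O/O) = 2*1 = 2)
t = -1/206 (t = 2/(-412) = 2*(-1/412) = -1/206 ≈ -0.0048544)
t*(-40) = -1/206*(-40) = 20/103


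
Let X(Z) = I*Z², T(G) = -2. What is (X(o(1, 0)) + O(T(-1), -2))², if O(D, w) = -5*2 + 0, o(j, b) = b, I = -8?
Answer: 100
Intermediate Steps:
O(D, w) = -10 (O(D, w) = -10 + 0 = -10)
X(Z) = -8*Z²
(X(o(1, 0)) + O(T(-1), -2))² = (-8*0² - 10)² = (-8*0 - 10)² = (0 - 10)² = (-10)² = 100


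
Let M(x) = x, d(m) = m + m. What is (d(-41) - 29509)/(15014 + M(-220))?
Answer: -29591/14794 ≈ -2.0002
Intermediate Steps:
d(m) = 2*m
(d(-41) - 29509)/(15014 + M(-220)) = (2*(-41) - 29509)/(15014 - 220) = (-82 - 29509)/14794 = -29591*1/14794 = -29591/14794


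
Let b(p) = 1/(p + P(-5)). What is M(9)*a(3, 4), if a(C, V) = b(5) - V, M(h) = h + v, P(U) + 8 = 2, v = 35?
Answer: -220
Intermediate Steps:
P(U) = -6 (P(U) = -8 + 2 = -6)
b(p) = 1/(-6 + p) (b(p) = 1/(p - 6) = 1/(-6 + p))
M(h) = 35 + h (M(h) = h + 35 = 35 + h)
a(C, V) = -1 - V (a(C, V) = 1/(-6 + 5) - V = 1/(-1) - V = -1 - V)
M(9)*a(3, 4) = (35 + 9)*(-1 - 1*4) = 44*(-1 - 4) = 44*(-5) = -220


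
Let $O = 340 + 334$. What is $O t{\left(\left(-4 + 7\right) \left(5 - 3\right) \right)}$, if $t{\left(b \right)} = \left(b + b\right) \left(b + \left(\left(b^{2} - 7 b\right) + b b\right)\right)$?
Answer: $291168$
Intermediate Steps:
$O = 674$
$t{\left(b \right)} = 2 b \left(- 6 b + 2 b^{2}\right)$ ($t{\left(b \right)} = 2 b \left(b + \left(\left(b^{2} - 7 b\right) + b^{2}\right)\right) = 2 b \left(b + \left(- 7 b + 2 b^{2}\right)\right) = 2 b \left(- 6 b + 2 b^{2}\right)$)
$O t{\left(\left(-4 + 7\right) \left(5 - 3\right) \right)} = 674 \cdot 4 \left(\left(-4 + 7\right) \left(5 - 3\right)\right)^{2} \left(-3 + \left(-4 + 7\right) \left(5 - 3\right)\right) = 674 \cdot 4 \left(3 \cdot 2\right)^{2} \left(-3 + 3 \cdot 2\right) = 674 \cdot 4 \cdot 6^{2} \left(-3 + 6\right) = 674 \cdot 4 \cdot 36 \cdot 3 = 674 \cdot 432 = 291168$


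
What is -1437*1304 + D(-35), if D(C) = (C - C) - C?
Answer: -1873813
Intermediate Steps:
D(C) = -C (D(C) = 0 - C = -C)
-1437*1304 + D(-35) = -1437*1304 - 1*(-35) = -1873848 + 35 = -1873813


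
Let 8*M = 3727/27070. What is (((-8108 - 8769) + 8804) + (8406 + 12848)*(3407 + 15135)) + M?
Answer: 85342743336927/216560 ≈ 3.9408e+8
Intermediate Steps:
M = 3727/216560 (M = (3727/27070)/8 = (3727*(1/27070))/8 = (⅛)*(3727/27070) = 3727/216560 ≈ 0.017210)
(((-8108 - 8769) + 8804) + (8406 + 12848)*(3407 + 15135)) + M = (((-8108 - 8769) + 8804) + (8406 + 12848)*(3407 + 15135)) + 3727/216560 = ((-16877 + 8804) + 21254*18542) + 3727/216560 = (-8073 + 394091668) + 3727/216560 = 394083595 + 3727/216560 = 85342743336927/216560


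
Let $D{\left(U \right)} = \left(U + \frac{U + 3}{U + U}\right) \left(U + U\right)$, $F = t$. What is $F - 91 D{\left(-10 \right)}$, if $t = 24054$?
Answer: $6491$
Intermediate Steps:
$F = 24054$
$D{\left(U \right)} = 2 U \left(U + \frac{3 + U}{2 U}\right)$ ($D{\left(U \right)} = \left(U + \frac{3 + U}{2 U}\right) 2 U = 2 U \left(U + \frac{3 + U}{2 U}\right)$)
$F - 91 D{\left(-10 \right)} = 24054 - 91 \left(3 - 10 + 2 \left(-10\right)^{2}\right) = 24054 - 91 \left(3 - 10 + 2 \cdot 100\right) = 24054 - 91 \left(3 - 10 + 200\right) = 24054 - 91 \cdot 193 = 24054 - 17563 = 6491$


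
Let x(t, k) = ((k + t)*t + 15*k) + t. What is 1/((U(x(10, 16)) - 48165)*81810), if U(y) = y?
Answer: -1/3898655550 ≈ -2.5650e-10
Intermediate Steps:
x(t, k) = t + 15*k + t*(k + t) (x(t, k) = (t*(k + t) + 15*k) + t = (15*k + t*(k + t)) + t = t + 15*k + t*(k + t))
1/((U(x(10, 16)) - 48165)*81810) = 1/(((10 + 10**2 + 15*16 + 16*10) - 48165)*81810) = (1/81810)/((10 + 100 + 240 + 160) - 48165) = (1/81810)/(510 - 48165) = (1/81810)/(-47655) = -1/47655*1/81810 = -1/3898655550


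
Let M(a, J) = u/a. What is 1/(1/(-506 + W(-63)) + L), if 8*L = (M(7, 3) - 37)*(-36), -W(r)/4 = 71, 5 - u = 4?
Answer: 5530/917183 ≈ 0.0060293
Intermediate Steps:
u = 1 (u = 5 - 1*4 = 5 - 4 = 1)
W(r) = -284 (W(r) = -4*71 = -284)
M(a, J) = 1/a
L = 1161/7 (L = ((1/7 - 37)*(-36))/8 = ((⅐ - 37)*(-36))/8 = (-258/7*(-36))/8 = (⅛)*(9288/7) = 1161/7 ≈ 165.86)
1/(1/(-506 + W(-63)) + L) = 1/(1/(-506 - 284) + 1161/7) = 1/(1/(-790) + 1161/7) = 1/(-1/790 + 1161/7) = 1/(917183/5530) = 5530/917183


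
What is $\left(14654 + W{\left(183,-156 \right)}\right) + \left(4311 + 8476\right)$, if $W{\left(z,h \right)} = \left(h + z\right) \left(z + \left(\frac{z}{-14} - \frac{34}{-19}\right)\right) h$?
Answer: $- \frac{92546109}{133} \approx -6.9584 \cdot 10^{5}$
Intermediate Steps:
$W{\left(z,h \right)} = h \left(\frac{34}{19} + \frac{13 z}{14}\right) \left(h + z\right)$ ($W{\left(z,h \right)} = \left(h + z\right) \left(z + \left(z \left(- \frac{1}{14}\right) - - \frac{34}{19}\right)\right) h = \left(h + z\right) \left(z - \left(- \frac{34}{19} + \frac{z}{14}\right)\right) h = \left(h + z\right) \left(\frac{34}{19} + \frac{13 z}{14}\right) h = \left(\frac{34}{19} + \frac{13 z}{14}\right) \left(h + z\right) h = h \left(\frac{34}{19} + \frac{13 z}{14}\right) \left(h + z\right)$)
$\left(14654 + W{\left(183,-156 \right)}\right) + \left(4311 + 8476\right) = \left(14654 + \frac{1}{266} \left(-156\right) \left(247 \cdot 183^{2} + 476 \left(-156\right) + 476 \cdot 183 + 247 \left(-156\right) 183\right)\right) + \left(4311 + 8476\right) = \left(14654 + \frac{1}{266} \left(-156\right) \left(247 \cdot 33489 - 74256 + 87108 - 7051356\right)\right) + 12787 = \left(14654 + \frac{1}{266} \left(-156\right) \left(8271783 - 74256 + 87108 - 7051356\right)\right) + 12787 = \left(14654 + \frac{1}{266} \left(-156\right) 1233279\right) + 12787 = \left(14654 - \frac{96195762}{133}\right) + 12787 = - \frac{94246780}{133} + 12787 = - \frac{92546109}{133}$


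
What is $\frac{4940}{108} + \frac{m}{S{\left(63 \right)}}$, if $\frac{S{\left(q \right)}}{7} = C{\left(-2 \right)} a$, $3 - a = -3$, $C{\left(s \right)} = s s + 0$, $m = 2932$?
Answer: $\frac{23887}{378} \approx 63.193$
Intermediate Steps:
$C{\left(s \right)} = s^{2}$ ($C{\left(s \right)} = s^{2} + 0 = s^{2}$)
$a = 6$ ($a = 3 - -3 = 3 + 3 = 6$)
$S{\left(q \right)} = 168$ ($S{\left(q \right)} = 7 \left(-2\right)^{2} \cdot 6 = 7 \cdot 4 \cdot 6 = 7 \cdot 24 = 168$)
$\frac{4940}{108} + \frac{m}{S{\left(63 \right)}} = \frac{4940}{108} + \frac{2932}{168} = 4940 \cdot \frac{1}{108} + 2932 \cdot \frac{1}{168} = \frac{1235}{27} + \frac{733}{42} = \frac{23887}{378}$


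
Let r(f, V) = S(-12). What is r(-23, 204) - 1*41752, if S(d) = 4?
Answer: -41748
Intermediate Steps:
r(f, V) = 4
r(-23, 204) - 1*41752 = 4 - 1*41752 = 4 - 41752 = -41748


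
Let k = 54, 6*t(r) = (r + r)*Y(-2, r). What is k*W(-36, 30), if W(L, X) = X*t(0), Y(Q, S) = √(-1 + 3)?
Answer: 0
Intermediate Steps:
Y(Q, S) = √2
t(r) = r*√2/3 (t(r) = ((r + r)*√2)/6 = ((2*r)*√2)/6 = (2*r*√2)/6 = r*√2/3)
W(L, X) = 0 (W(L, X) = X*((⅓)*0*√2) = X*0 = 0)
k*W(-36, 30) = 54*0 = 0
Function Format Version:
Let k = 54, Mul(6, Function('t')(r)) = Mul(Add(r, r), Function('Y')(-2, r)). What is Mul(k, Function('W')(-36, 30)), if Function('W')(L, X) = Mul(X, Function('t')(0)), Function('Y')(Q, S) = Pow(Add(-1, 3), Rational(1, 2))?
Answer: 0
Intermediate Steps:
Function('Y')(Q, S) = Pow(2, Rational(1, 2))
Function('t')(r) = Mul(Rational(1, 3), r, Pow(2, Rational(1, 2))) (Function('t')(r) = Mul(Rational(1, 6), Mul(Add(r, r), Pow(2, Rational(1, 2)))) = Mul(Rational(1, 6), Mul(Mul(2, r), Pow(2, Rational(1, 2)))) = Mul(Rational(1, 6), Mul(2, r, Pow(2, Rational(1, 2)))) = Mul(Rational(1, 3), r, Pow(2, Rational(1, 2))))
Function('W')(L, X) = 0 (Function('W')(L, X) = Mul(X, Mul(Rational(1, 3), 0, Pow(2, Rational(1, 2)))) = Mul(X, 0) = 0)
Mul(k, Function('W')(-36, 30)) = Mul(54, 0) = 0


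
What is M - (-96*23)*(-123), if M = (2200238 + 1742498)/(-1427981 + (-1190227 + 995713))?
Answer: -62949660688/231785 ≈ -2.7159e+5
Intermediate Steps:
M = -563248/231785 (M = 3942736/(-1427981 - 194514) = 3942736/(-1622495) = 3942736*(-1/1622495) = -563248/231785 ≈ -2.4300)
M - (-96*23)*(-123) = -563248/231785 - (-96*23)*(-123) = -563248/231785 - (-2208)*(-123) = -563248/231785 - 1*271584 = -563248/231785 - 271584 = -62949660688/231785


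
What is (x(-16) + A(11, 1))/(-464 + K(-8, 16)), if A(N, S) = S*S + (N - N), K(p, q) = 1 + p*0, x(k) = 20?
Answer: -21/463 ≈ -0.045356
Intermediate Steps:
K(p, q) = 1 (K(p, q) = 1 + 0 = 1)
A(N, S) = S² (A(N, S) = S² + 0 = S²)
(x(-16) + A(11, 1))/(-464 + K(-8, 16)) = (20 + 1²)/(-464 + 1) = (20 + 1)/(-463) = 21*(-1/463) = -21/463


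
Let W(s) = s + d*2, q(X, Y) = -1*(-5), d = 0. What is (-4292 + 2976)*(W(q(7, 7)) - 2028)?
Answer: 2662268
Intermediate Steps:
q(X, Y) = 5
W(s) = s (W(s) = s + 0*2 = s + 0 = s)
(-4292 + 2976)*(W(q(7, 7)) - 2028) = (-4292 + 2976)*(5 - 2028) = -1316*(-2023) = 2662268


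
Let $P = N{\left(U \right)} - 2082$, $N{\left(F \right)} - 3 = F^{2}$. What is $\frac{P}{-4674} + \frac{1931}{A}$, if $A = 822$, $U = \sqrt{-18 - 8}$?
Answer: $\frac{896317}{320169} \approx 2.7995$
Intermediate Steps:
$U = i \sqrt{26}$ ($U = \sqrt{-26} = i \sqrt{26} \approx 5.099 i$)
$N{\left(F \right)} = 3 + F^{2}$
$P = -2105$ ($P = \left(3 + \left(i \sqrt{26}\right)^{2}\right) - 2082 = \left(3 - 26\right) - 2082 = -23 - 2082 = -2105$)
$\frac{P}{-4674} + \frac{1931}{A} = - \frac{2105}{-4674} + \frac{1931}{822} = \left(-2105\right) \left(- \frac{1}{4674}\right) + 1931 \cdot \frac{1}{822} = \frac{2105}{4674} + \frac{1931}{822} = \frac{896317}{320169}$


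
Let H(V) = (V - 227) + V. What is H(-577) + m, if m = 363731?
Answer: 362350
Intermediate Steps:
H(V) = -227 + 2*V (H(V) = (-227 + V) + V = -227 + 2*V)
H(-577) + m = (-227 + 2*(-577)) + 363731 = (-227 - 1154) + 363731 = -1381 + 363731 = 362350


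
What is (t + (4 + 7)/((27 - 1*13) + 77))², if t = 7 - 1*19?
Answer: 1168561/8281 ≈ 141.11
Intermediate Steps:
t = -12 (t = 7 - 19 = -12)
(t + (4 + 7)/((27 - 1*13) + 77))² = (-12 + (4 + 7)/((27 - 1*13) + 77))² = (-12 + 11/((27 - 13) + 77))² = (-12 + 11/(14 + 77))² = (-12 + 11/91)² = (-1081/91)² = 1168561/8281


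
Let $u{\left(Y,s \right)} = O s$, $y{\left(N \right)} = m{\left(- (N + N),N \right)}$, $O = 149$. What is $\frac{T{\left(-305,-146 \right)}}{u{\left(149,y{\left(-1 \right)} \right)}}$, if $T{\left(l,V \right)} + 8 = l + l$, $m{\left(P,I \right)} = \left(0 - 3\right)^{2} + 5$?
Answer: $- \frac{309}{1043} \approx -0.29626$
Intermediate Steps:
$m{\left(P,I \right)} = 14$ ($m{\left(P,I \right)} = \left(-3\right)^{2} + 5 = 9 + 5 = 14$)
$y{\left(N \right)} = 14$
$u{\left(Y,s \right)} = 149 s$
$T{\left(l,V \right)} = -8 + 2 l$ ($T{\left(l,V \right)} = -8 + \left(l + l\right) = -8 + 2 l$)
$\frac{T{\left(-305,-146 \right)}}{u{\left(149,y{\left(-1 \right)} \right)}} = \frac{-8 + 2 \left(-305\right)}{149 \cdot 14} = \frac{-8 - 610}{2086} = \left(-618\right) \frac{1}{2086} = - \frac{309}{1043}$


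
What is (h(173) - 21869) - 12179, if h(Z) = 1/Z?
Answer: -5890303/173 ≈ -34048.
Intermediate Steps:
(h(173) - 21869) - 12179 = (1/173 - 21869) - 12179 = -3783336/173 - 12179 = -5890303/173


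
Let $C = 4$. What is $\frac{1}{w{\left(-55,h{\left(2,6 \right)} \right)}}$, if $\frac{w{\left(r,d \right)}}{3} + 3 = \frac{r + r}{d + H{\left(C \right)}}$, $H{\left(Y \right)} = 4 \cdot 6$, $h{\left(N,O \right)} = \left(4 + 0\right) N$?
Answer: $- \frac{16}{309} \approx -0.05178$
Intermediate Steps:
$h{\left(N,O \right)} = 4 N$
$H{\left(Y \right)} = 24$
$w{\left(r,d \right)} = -9 + \frac{6 r}{24 + d}$ ($w{\left(r,d \right)} = -9 + 3 \frac{r + r}{d + 24} = -9 + 3 \frac{2 r}{24 + d} = -9 + \frac{6 r}{24 + d}$)
$\frac{1}{w{\left(-55,h{\left(2,6 \right)} \right)}} = \frac{1}{3 \frac{1}{24 + 4 \cdot 2} \left(-72 - 3 \cdot 4 \cdot 2 + 2 \left(-55\right)\right)} = \frac{1}{3 \frac{1}{24 + 8} \left(-72 - 24 - 110\right)} = \frac{1}{3 \cdot \frac{1}{32} \left(-72 - 24 - 110\right)} = \frac{1}{3 \cdot \frac{1}{32} \left(-206\right)} = \frac{1}{- \frac{309}{16}} = - \frac{16}{309}$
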